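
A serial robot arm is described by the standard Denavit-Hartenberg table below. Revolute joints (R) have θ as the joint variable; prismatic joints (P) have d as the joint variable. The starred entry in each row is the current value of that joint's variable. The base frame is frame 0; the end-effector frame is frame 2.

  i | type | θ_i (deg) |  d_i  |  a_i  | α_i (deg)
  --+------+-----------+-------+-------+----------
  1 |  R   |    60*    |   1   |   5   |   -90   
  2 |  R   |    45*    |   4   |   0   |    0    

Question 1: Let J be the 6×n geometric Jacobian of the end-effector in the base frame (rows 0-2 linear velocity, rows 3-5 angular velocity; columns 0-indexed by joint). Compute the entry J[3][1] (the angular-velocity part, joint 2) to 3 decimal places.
axis z_1 = (-0.8660,0.5000,0.0000); lever o_n−o_1 = (-3.4641,2.0000,0.0000)
cross product → J_v[:, 1] = (-0.0000,-0.0000,0.0000)
J_ω[:, 1] = z_1
entry J[3][1] = -0.8660

-0.866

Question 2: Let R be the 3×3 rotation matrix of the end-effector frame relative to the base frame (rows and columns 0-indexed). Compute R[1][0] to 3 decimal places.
0.612

End-effector x-axis (col 0 of R) = (0.3536,0.6124,-0.7071)
R[1][0] = 0.6124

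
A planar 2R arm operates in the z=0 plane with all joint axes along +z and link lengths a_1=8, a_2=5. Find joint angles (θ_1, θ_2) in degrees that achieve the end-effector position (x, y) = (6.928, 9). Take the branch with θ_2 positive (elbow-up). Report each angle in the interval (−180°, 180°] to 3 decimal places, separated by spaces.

30.000 60.002

cos θ_2 = (128.9972−8²−5²)/(2·8·5) = 0.5000; θ_2 = 60.0023° (elbow-up)
β = atan2(9.0000,6.9280) = 52.4117°; ψ = atan2(4.3302,10.4998) = 22.4117°
θ_1 = β − ψ = 30.0000°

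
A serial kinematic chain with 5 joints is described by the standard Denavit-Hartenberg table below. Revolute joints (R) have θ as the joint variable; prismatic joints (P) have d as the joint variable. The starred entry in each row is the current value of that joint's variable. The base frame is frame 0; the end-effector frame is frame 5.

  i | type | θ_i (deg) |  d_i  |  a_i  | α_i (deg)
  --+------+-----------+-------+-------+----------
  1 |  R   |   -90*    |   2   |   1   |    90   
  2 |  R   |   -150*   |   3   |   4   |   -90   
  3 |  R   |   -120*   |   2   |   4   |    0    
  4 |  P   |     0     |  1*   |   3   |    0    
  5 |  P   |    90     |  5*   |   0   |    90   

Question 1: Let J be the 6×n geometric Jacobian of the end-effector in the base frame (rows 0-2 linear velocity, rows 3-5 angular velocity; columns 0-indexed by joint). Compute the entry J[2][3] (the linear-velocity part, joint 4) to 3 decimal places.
-0.866

prismatic axis z_3 = (-0.0000,-0.5000,-0.8660)
J_v[:, 3] = z_3; J_ω[:, 3] = (0,0,0)
entry J[2][3] = -0.8660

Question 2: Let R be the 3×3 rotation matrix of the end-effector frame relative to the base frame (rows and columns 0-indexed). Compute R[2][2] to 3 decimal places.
End-effector z-axis (col 2 of R) = (-0.8660,-0.4330,0.2500)
R[2][2] = 0.2500

0.250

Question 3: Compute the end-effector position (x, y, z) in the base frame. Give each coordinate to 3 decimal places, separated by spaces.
after link 1: o_1 = (0.0000, -1.0000, 2.0000)
after link 2: o_2 = (-3.0000, 2.4641, 0.0000)
after link 3: o_3 = (-6.4641, -0.2679, -0.7321)
after link 4: o_4 = (-9.0622, -2.0670, -0.8481)
after link 5: o_5 = (-9.0622, -4.5670, -5.1782)

-9.062 -4.567 -5.178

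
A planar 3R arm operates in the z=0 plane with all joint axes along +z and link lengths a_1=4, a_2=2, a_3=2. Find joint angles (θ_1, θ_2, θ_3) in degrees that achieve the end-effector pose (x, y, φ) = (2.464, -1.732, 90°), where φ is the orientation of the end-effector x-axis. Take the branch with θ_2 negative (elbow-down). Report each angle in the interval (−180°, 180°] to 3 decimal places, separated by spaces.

wrist centre = target − a_3·(cos φ, sin φ) = (2.4640, -3.7320)
cos θ_2 = (19.9991−4²−2²)/(2·4·2) = -0.0001; θ_2 = -90.0032° (elbow-down)
β = atan2(-3.7320,2.4640) = -56.5658°; ψ = atan2(-2.0000,3.9999) = -26.5657°
θ_1 = β − ψ = -30.0001°
θ_3 = φ − θ_1 − θ_2 = -149.9968° (wrapped to (-180°,180°])

-30.000 -90.003 -149.997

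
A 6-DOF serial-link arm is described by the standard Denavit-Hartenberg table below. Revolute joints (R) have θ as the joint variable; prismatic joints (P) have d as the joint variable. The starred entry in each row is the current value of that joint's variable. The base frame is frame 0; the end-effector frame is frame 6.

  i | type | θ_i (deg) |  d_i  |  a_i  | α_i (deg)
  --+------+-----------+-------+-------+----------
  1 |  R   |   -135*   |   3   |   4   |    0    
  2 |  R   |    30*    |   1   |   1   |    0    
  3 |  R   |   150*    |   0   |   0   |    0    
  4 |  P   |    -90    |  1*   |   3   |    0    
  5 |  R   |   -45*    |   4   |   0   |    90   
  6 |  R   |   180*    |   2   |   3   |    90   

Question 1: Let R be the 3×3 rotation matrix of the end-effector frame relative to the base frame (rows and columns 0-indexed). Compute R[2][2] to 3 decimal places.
End-effector z-axis (col 2 of R) = (0.0000,-0.0000,1.0000)
R[2][2] = 1.0000

1.000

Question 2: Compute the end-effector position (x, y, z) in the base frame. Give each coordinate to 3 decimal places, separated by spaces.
-2.966 -2.916 9.000

after link 1: o_1 = (-2.8284, -2.8284, 3.0000)
after link 2: o_2 = (-3.0872, -3.7944, 4.0000)
after link 3: o_3 = (-3.0872, -3.7944, 4.0000)
after link 4: o_4 = (-0.9659, -5.9157, 5.0000)
after link 5: o_5 = (-0.9659, -5.9157, 9.0000)
after link 6: o_6 = (-2.9659, -2.9157, 9.0000)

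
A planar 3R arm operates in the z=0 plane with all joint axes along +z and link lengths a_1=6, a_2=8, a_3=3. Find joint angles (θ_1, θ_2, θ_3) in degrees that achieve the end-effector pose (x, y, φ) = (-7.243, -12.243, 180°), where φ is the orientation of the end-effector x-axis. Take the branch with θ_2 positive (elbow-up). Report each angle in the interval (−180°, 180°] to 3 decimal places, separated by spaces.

wrist centre = target − a_3·(cos φ, sin φ) = (-4.2430, -12.2430)
cos θ_2 = (167.8941−6²−8²)/(2·6·8) = 0.7072; θ_2 = 44.9900° (elbow-up)
β = atan2(-12.2430,-4.2430) = -109.1145°; ψ = atan2(5.6559,11.6578) = 25.8806°
θ_1 = β − ψ = -134.9951°
θ_3 = φ − θ_1 − θ_2 = -89.9949° (wrapped to (-180°,180°])

-134.995 44.990 -89.995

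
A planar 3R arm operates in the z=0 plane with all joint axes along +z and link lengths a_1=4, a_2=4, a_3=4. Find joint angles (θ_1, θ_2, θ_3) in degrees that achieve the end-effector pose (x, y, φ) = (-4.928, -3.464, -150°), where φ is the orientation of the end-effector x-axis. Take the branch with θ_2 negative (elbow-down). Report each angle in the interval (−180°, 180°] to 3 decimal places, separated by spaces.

-59.996 -150.003 60.000

wrist centre = target − a_3·(cos φ, sin φ) = (-1.4639, -1.4640)
cos θ_2 = (4.2863−4²−4²)/(2·4·4) = -0.8661; θ_2 = -150.0032° (elbow-down)
β = atan2(-1.4640,-1.4639) = -134.9980°; ψ = atan2(-1.9998,0.5358) = -75.0016°
θ_1 = β − ψ = -59.9964°
θ_3 = φ − θ_1 − θ_2 = 59.9996° (wrapped to (-180°,180°])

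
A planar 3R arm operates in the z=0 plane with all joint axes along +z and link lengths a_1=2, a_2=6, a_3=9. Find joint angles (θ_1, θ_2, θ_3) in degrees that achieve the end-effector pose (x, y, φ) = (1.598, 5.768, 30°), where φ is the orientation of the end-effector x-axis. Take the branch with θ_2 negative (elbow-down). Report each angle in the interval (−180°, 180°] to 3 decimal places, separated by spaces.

wrist centre = target − a_3·(cos φ, sin φ) = (-6.1962, 1.2680)
cos θ_2 = (40.0011−2²−6²)/(2·2·6) = 0.0000; θ_2 = -89.9974° (elbow-down)
β = atan2(1.2680,-6.1962) = 168.4346°; ψ = atan2(-6.0000,2.0003) = -71.5627°
θ_1 = β − ψ = 239.9974°
θ_3 = φ − θ_1 − θ_2 = -119.9999° (wrapped to (-180°,180°])

-120.003 -89.997 -120.000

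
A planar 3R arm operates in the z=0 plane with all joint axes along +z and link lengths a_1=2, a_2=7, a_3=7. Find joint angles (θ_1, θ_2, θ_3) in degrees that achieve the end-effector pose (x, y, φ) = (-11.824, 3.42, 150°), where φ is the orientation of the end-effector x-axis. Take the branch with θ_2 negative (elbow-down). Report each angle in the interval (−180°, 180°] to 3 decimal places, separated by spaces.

wrist centre = target − a_3·(cos φ, sin φ) = (-5.7618, -0.0800)
cos θ_2 = (33.2050−2²−7²)/(2·2·7) = -0.7070; θ_2 = -134.9885° (elbow-down)
β = atan2(-0.0800,-5.7618) = -179.2045°; ψ = atan2(-4.9507,-2.9488) = -120.7788°
θ_1 = β − ψ = -58.4257°
θ_3 = φ − θ_1 − θ_2 = -16.5858° (wrapped to (-180°,180°])

-58.426 -134.988 -16.586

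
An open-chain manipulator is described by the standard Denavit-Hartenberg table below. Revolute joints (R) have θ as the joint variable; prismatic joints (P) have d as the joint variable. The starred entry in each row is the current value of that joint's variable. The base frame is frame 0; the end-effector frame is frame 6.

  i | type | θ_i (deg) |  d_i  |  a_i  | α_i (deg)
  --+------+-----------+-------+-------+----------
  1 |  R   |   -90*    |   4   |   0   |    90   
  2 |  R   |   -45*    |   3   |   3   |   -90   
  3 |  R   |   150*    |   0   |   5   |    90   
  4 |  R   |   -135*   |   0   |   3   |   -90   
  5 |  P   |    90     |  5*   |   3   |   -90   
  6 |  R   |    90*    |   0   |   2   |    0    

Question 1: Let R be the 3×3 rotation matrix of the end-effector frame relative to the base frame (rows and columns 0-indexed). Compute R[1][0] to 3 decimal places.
-0.933

End-effector x-axis (col 0 of R) = (-0.3536,-0.9330,0.0670)
R[1][0] = -0.9330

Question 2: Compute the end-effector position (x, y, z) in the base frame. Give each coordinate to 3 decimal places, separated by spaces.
after link 1: o_1 = (0.0000, 0.0000, 4.0000)
after link 2: o_2 = (-3.0000, -2.1213, 1.8787)
after link 3: o_3 = (-0.5000, 0.9405, 4.9405)
after link 4: o_4 = (-1.5607, 1.1415, 2.1415)
after link 5: o_5 = (-2.3910, 6.8672, 2.8672)
after link 6: o_6 = (-3.0981, 5.0012, 3.0012)

-3.098 5.001 3.001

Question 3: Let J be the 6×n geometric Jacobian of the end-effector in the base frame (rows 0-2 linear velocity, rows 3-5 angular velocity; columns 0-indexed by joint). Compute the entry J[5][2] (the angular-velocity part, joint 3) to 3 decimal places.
axis z_2 = (0.0000,-0.7071,0.7071); lever o_n−o_2 = (-0.0981,7.1225,1.1225)
cross product → J_v[:, 2] = (-5.8301,-0.0694,-0.0694)
J_ω[:, 2] = z_2
entry J[5][2] = 0.7071

0.707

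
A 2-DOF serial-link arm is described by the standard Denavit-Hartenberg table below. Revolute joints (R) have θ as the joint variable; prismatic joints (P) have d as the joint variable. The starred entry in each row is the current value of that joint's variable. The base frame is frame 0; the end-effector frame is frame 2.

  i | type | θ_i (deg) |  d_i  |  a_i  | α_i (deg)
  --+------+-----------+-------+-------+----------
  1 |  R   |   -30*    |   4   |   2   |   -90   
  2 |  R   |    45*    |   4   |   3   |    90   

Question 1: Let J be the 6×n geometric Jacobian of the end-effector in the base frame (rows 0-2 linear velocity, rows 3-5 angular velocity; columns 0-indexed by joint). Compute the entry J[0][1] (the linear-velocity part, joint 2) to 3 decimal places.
-1.837

axis z_1 = (0.5000,0.8660,0.0000); lever o_n−o_1 = (3.8371,2.4034,-2.1213)
cross product → J_v[:, 1] = (-1.8371,1.0607,-2.1213)
J_ω[:, 1] = z_1
entry J[0][1] = -1.8371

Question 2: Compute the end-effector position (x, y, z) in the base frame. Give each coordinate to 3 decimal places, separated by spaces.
5.569 1.403 1.879

after link 1: o_1 = (1.7321, -1.0000, 4.0000)
after link 2: o_2 = (5.5692, 1.4034, 1.8787)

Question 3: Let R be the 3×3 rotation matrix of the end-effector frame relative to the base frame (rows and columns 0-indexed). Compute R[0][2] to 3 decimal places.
0.612

End-effector z-axis (col 2 of R) = (0.6124,-0.3536,0.7071)
R[0][2] = 0.6124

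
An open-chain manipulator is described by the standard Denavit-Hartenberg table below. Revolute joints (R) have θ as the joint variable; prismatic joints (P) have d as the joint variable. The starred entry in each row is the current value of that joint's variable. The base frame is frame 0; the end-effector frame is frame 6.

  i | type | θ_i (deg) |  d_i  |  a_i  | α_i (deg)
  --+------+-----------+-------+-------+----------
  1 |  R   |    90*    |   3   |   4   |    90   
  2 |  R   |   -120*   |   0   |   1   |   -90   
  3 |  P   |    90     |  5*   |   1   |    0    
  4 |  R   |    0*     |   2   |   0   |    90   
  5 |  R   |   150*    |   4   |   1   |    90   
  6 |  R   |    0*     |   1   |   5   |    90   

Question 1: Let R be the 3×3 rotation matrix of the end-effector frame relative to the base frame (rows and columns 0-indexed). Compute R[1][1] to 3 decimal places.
End-effector y-axis (col 1 of R) = (-0.5000,0.7500,-0.4330)
R[1][1] = 0.7500

0.750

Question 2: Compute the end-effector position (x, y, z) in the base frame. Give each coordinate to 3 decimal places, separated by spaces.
after link 1: o_1 = (0.0000, 4.0000, 3.0000)
after link 2: o_2 = (0.0000, 3.5000, 2.1340)
after link 3: o_3 = (-1.0000, 7.8301, -0.3660)
after link 4: o_4 = (-1.0000, 9.5622, -1.3660)
after link 5: o_5 = (-0.1340, 7.9952, -5.0801)
after link 6: o_6 = (3.6962, 10.9103, -6.7631)

3.696 10.910 -6.763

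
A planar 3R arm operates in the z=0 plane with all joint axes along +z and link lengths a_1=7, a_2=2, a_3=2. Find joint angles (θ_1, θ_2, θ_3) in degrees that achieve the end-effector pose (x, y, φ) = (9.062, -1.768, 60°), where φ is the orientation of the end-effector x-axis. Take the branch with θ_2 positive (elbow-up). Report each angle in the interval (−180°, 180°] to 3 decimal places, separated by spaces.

-30.003 30.010 59.993

wrist centre = target − a_3·(cos φ, sin φ) = (8.0620, -3.5001)
cos θ_2 = (77.2462−7²−2²)/(2·7·2) = 0.8659; θ_2 = 30.0103° (elbow-up)
β = atan2(-3.5001,8.0620) = -23.4677°; ψ = atan2(1.0003,8.7319) = 6.5352°
θ_1 = β − ψ = -30.0029°
θ_3 = φ − θ_1 − θ_2 = 59.9926° (wrapped to (-180°,180°])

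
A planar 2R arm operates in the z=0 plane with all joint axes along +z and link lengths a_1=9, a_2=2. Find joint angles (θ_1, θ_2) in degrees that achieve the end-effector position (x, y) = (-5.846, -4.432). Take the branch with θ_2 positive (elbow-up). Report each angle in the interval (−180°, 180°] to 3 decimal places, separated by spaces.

cos θ_2 = (53.8183−9²−2²)/(2·9·2) = -0.8662; θ_2 = 150.0151° (elbow-up)
β = atan2(-4.4320,-5.8460) = -142.8333°; ψ = atan2(0.9995,7.2677) = 7.8309°
θ_1 = β − ψ = -150.6642°

-150.664 150.015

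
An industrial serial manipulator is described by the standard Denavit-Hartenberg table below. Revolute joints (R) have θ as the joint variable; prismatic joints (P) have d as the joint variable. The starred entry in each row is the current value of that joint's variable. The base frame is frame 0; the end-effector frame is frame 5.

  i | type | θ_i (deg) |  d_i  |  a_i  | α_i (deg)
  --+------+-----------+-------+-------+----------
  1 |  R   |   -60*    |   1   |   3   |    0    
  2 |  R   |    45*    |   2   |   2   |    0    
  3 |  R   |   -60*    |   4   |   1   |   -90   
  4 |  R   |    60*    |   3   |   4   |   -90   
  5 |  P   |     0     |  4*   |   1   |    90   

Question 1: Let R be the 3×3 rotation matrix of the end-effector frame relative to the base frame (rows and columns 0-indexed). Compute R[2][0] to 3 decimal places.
-0.866

End-effector x-axis (col 0 of R) = (0.1294,-0.4830,-0.8660)
R[2][0] = -0.8660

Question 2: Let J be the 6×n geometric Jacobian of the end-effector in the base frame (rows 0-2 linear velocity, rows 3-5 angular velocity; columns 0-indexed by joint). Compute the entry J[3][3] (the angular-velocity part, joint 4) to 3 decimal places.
0.966

axis z_3 = (0.9659,0.2588,0.0000); lever o_n−o_3 = (2.6482,1.7077,-6.3301)
cross product → J_v[:, 3] = (-1.6384,6.1144,0.9641)
J_ω[:, 3] = z_3
entry J[3][3] = 0.9659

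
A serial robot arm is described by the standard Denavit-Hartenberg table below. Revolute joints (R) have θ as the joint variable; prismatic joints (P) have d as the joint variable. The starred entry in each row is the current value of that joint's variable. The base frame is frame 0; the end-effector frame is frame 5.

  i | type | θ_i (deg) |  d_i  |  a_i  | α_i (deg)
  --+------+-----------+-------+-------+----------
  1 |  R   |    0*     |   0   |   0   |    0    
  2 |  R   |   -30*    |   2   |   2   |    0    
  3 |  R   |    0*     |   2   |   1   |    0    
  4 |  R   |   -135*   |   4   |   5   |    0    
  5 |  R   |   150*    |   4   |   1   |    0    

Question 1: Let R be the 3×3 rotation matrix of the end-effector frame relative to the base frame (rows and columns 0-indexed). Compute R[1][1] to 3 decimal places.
0.966

End-effector y-axis (col 1 of R) = (0.2588,0.9659,0.0000)
R[1][1] = 0.9659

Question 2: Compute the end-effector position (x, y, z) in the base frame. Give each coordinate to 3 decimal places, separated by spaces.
after link 1: o_1 = (0.0000, 0.0000, 0.0000)
after link 2: o_2 = (1.7321, -1.0000, 2.0000)
after link 3: o_3 = (2.5981, -1.5000, 4.0000)
after link 4: o_4 = (-2.2316, -2.7941, 8.0000)
after link 5: o_5 = (-1.2656, -3.0529, 12.0000)

-1.266 -3.053 12.000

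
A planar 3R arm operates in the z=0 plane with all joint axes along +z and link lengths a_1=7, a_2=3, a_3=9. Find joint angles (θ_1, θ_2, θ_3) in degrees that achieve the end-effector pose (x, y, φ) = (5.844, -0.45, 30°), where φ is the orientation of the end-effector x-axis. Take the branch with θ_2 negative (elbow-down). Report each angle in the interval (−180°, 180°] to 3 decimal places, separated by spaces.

wrist centre = target − a_3·(cos φ, sin φ) = (-1.9502, -4.9500)
cos θ_2 = (28.3059−7²−3²)/(2·7·3) = -0.7070; θ_2 = -134.9916° (elbow-down)
β = atan2(-4.9500,-1.9502) = -111.5037°; ψ = atan2(-2.1216,4.8790) = -23.5018°
θ_1 = β − ψ = -88.0019°
θ_3 = φ − θ_1 − θ_2 = -107.0066° (wrapped to (-180°,180°])

-88.002 -134.992 -107.007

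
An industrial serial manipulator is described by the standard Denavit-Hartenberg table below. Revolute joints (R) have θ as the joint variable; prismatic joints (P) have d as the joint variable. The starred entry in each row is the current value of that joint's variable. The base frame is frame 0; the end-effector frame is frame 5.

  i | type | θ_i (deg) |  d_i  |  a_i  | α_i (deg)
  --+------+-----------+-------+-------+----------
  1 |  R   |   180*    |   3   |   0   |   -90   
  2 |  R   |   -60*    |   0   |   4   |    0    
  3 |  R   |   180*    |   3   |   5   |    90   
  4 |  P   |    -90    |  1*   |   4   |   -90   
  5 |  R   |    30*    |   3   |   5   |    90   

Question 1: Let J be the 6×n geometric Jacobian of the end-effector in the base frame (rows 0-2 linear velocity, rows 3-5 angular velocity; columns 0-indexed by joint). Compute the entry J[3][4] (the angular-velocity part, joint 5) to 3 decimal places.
0.500

axis z_4 = (0.5000,-0.0000,-0.8660); lever o_n−o_4 = (3.6651,4.3301,-1.3481)
cross product → J_v[:, 4] = (3.7500,-2.5000,2.1651)
J_ω[:, 4] = z_4
entry J[3][4] = 0.5000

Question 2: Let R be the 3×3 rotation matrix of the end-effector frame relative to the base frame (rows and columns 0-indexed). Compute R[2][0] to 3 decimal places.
0.250

End-effector x-axis (col 0 of R) = (0.4330,0.8660,0.2500)
R[2][0] = 0.2500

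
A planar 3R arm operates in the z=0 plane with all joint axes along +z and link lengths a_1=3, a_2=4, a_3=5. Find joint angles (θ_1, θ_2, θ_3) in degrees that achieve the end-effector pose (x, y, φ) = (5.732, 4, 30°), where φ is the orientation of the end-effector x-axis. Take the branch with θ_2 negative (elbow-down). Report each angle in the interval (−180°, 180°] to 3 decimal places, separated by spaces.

150.002 -150.001 29.999

wrist centre = target − a_3·(cos φ, sin φ) = (1.4019, 1.5000)
cos θ_2 = (4.2152−3²−4²)/(2·3·4) = -0.8660; θ_2 = -150.0007° (elbow-down)
β = atan2(1.5000,1.4019) = 46.9367°; ψ = atan2(-2.0000,-0.4641) = -103.0652°
θ_1 = β − ψ = 150.0019°
θ_3 = φ − θ_1 − θ_2 = 29.9987° (wrapped to (-180°,180°])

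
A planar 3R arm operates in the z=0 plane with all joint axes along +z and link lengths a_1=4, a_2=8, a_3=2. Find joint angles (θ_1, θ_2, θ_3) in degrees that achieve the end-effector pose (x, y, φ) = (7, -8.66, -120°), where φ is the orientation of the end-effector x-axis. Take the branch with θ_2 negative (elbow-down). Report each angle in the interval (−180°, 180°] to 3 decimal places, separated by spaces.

wrist centre = target − a_3·(cos φ, sin φ) = (8.0000, -6.9279)
cos θ_2 = (111.9965−4²−8²)/(2·4·8) = 0.4999; θ_2 = -60.0036° (elbow-down)
β = atan2(-6.9279,8.0000) = -40.8924°; ψ = atan2(-6.9285,7.9996) = -40.8960°
θ_1 = β − ψ = 0.0036°
θ_3 = φ − θ_1 − θ_2 = -60.0000° (wrapped to (-180°,180°])

0.004 -60.004 -60.000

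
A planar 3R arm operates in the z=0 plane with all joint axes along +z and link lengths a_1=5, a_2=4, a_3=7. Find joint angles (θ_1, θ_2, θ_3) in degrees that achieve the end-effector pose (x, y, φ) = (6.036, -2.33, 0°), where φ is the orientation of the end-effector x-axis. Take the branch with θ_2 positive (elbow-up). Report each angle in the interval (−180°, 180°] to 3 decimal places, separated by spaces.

-164.954 150.002 14.951

wrist centre = target − a_3·(cos φ, sin φ) = (-0.9640, -2.3300)
cos θ_2 = (6.3582−5²−4²)/(2·5·4) = -0.8660; θ_2 = 150.0023° (elbow-up)
β = atan2(-2.3300,-0.9640) = -112.4765°; ψ = atan2(1.9999,1.5358) = 52.4771°
θ_1 = β − ψ = -164.9536°
θ_3 = φ − θ_1 − θ_2 = 14.9514° (wrapped to (-180°,180°])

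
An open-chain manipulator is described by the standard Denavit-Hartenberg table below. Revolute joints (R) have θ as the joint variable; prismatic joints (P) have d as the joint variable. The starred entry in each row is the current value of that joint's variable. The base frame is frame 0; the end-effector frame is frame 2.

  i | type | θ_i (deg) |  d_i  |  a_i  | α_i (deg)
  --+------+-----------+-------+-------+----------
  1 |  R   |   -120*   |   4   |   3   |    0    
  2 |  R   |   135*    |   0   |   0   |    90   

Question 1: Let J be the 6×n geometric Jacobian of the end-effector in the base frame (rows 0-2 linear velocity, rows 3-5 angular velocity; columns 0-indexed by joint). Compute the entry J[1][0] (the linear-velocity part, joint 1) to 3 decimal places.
axis z_0 = ẑ; lever o_n−o_0 = (-1.5000,-2.5981,4.0000)
cross product → J_v[:, 0] = (2.5981,-1.5000,0.0000)
J_ω[:, 0] = z_0
entry J[1][0] = -1.5000

-1.500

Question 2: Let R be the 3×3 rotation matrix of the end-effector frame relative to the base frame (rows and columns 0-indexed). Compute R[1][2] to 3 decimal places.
-0.966

End-effector z-axis (col 2 of R) = (0.2588,-0.9659,0.0000)
R[1][2] = -0.9659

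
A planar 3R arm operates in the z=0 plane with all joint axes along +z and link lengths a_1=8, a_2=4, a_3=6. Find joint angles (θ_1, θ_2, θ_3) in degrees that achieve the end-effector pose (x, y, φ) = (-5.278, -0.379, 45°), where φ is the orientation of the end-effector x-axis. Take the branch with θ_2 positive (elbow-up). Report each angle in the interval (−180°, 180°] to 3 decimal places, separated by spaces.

wrist centre = target − a_3·(cos φ, sin φ) = (-9.5206, -4.6216)
cos θ_2 = (112.0022−8²−4²)/(2·8·4) = 0.5000; θ_2 = 59.9978° (elbow-up)
β = atan2(-4.6216,-9.5206) = -154.1065°; ψ = atan2(3.4640,10.0001) = 19.1060°
θ_1 = β − ψ = -173.2125°
θ_3 = φ − θ_1 − θ_2 = 158.2147° (wrapped to (-180°,180°])

-173.212 59.998 158.215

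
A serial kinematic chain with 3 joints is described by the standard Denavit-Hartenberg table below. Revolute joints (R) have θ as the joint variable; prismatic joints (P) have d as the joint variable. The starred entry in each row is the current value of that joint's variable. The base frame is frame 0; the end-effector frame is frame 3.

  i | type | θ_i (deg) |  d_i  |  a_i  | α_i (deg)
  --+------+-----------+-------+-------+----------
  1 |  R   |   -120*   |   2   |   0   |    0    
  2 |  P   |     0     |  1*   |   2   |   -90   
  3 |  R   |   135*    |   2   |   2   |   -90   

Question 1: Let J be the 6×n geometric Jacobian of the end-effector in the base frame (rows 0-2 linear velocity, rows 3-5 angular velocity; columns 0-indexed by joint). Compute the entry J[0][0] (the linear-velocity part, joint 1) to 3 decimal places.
1.507

axis z_0 = ẑ; lever o_n−o_0 = (1.4392,-1.5073,1.5858)
cross product → J_v[:, 0] = (1.5073,1.4392,-0.0000)
J_ω[:, 0] = z_0
entry J[0][0] = 1.5073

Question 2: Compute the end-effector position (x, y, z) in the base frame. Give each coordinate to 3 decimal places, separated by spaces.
after link 1: o_1 = (0.0000, 0.0000, 2.0000)
after link 2: o_2 = (-1.0000, -1.7321, 3.0000)
after link 3: o_3 = (1.4392, -1.5073, 1.5858)

1.439 -1.507 1.586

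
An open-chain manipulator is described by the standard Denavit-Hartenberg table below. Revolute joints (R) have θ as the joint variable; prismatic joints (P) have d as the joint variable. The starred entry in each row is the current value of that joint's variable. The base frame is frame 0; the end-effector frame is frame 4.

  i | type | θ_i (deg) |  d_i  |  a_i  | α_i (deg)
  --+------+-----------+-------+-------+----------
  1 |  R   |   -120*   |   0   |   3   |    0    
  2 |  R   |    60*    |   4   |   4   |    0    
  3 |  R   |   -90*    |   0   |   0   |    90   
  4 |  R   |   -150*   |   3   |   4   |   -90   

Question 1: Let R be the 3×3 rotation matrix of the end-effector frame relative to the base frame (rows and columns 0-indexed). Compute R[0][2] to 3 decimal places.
-0.433

End-effector z-axis (col 2 of R) = (-0.4330,-0.2500,-0.8660)
R[0][2] = -0.4330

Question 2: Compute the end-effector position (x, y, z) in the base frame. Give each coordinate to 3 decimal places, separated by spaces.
after link 1: o_1 = (-1.5000, -2.5981, 0.0000)
after link 2: o_2 = (0.5000, -6.0622, 4.0000)
after link 3: o_3 = (0.5000, -6.0622, 4.0000)
after link 4: o_4 = (2.0000, -1.7321, 2.0000)

2.000 -1.732 2.000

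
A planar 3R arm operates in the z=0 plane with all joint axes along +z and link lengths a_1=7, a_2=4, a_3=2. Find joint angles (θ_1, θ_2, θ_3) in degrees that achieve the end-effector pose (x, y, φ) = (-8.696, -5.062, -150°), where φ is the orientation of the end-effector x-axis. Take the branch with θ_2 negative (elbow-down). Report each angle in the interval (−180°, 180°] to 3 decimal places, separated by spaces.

wrist centre = target − a_3·(cos φ, sin φ) = (-6.9639, -4.0620)
cos θ_2 = (64.9964−7²−4²)/(2·7·4) = -0.0001; θ_2 = -90.0037° (elbow-down)
β = atan2(-4.0620,-6.9639) = -149.7454°; ψ = atan2(-4.0000,6.9997) = -29.7458°
θ_1 = β − ψ = -119.9996°
θ_3 = φ − θ_1 − θ_2 = 60.0033° (wrapped to (-180°,180°])

-120.000 -90.004 60.003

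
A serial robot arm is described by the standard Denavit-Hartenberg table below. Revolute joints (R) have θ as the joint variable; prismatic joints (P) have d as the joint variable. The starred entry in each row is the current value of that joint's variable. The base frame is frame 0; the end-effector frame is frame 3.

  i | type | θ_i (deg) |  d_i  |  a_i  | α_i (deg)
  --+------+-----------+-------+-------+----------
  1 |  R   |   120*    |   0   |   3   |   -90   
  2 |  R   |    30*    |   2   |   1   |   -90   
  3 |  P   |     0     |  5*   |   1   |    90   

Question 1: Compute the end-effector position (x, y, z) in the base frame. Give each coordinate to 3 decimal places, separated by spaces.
-2.848 0.933 -5.330

after link 1: o_1 = (-1.5000, 2.5981, 0.0000)
after link 2: o_2 = (-3.6651, 2.3481, -0.5000)
after link 3: o_3 = (-2.8481, 0.9330, -5.3301)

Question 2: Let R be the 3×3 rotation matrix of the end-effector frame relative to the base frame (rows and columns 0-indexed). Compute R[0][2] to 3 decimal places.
End-effector z-axis (col 2 of R) = (-0.8660,-0.5000,0.0000)
R[0][2] = -0.8660

-0.866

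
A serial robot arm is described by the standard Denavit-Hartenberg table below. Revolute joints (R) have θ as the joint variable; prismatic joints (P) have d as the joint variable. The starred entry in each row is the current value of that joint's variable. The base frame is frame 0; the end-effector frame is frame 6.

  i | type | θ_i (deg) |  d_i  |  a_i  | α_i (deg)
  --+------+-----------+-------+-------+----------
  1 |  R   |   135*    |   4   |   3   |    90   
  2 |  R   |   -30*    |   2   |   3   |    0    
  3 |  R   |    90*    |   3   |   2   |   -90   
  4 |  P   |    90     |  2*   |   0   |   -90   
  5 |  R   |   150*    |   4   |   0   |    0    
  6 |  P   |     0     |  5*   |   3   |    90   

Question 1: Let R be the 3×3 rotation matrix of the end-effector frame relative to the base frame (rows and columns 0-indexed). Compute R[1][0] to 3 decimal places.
0.919

End-effector x-axis (col 0 of R) = (0.3062,0.9186,-0.2500)
R[1][0] = 0.9186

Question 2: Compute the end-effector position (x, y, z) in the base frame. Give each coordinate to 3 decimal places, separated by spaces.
4.195 6.550 -3.312

after link 1: o_1 = (-2.1213, 2.1213, 4.0000)
after link 2: o_2 = (-2.5442, 5.3727, 2.5000)
after link 3: o_3 = (-1.1300, 8.2011, 4.2321)
after link 4: o_4 = (0.0947, 6.9763, 5.2321)
after link 5: o_5 = (1.5089, 5.5621, 1.7679)
after link 6: o_6 = (4.1953, 6.5500, -3.3122)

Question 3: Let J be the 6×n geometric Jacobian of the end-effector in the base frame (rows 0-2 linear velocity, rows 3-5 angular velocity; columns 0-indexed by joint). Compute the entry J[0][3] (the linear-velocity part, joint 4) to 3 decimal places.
prismatic axis z_3 = (0.6124,-0.6124,0.5000)
J_v[:, 3] = z_3; J_ω[:, 3] = (0,0,0)
entry J[0][3] = 0.6124

0.612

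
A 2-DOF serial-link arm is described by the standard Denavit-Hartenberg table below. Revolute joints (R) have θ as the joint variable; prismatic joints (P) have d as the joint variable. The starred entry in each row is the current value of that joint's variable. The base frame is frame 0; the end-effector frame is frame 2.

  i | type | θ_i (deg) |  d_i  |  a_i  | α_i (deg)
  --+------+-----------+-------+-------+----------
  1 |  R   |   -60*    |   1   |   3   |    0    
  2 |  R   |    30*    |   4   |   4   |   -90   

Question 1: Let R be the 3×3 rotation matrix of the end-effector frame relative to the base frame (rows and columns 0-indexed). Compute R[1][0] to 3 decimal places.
-0.500

End-effector x-axis (col 0 of R) = (0.8660,-0.5000,0.0000)
R[1][0] = -0.5000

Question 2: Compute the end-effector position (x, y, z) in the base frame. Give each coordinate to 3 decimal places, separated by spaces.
4.964 -4.598 5.000

after link 1: o_1 = (1.5000, -2.5981, 1.0000)
after link 2: o_2 = (4.9641, -4.5981, 5.0000)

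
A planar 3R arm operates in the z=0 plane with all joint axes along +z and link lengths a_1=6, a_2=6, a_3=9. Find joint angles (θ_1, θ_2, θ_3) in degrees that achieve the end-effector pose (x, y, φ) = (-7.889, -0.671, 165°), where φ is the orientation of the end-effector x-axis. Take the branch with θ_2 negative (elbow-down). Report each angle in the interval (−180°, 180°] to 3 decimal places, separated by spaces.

0.004 -149.995 -45.009

wrist centre = target − a_3·(cos φ, sin φ) = (0.8043, -3.0004)
cos θ_2 = (9.6492−6²−6²)/(2·6·6) = -0.8660; θ_2 = -149.9952° (elbow-down)
β = atan2(-3.0004,0.8043) = -74.9931°; ψ = atan2(-3.0004,0.8041) = -74.9976°
θ_1 = β − ψ = 0.0045°
θ_3 = φ − θ_1 − θ_2 = -45.0093° (wrapped to (-180°,180°])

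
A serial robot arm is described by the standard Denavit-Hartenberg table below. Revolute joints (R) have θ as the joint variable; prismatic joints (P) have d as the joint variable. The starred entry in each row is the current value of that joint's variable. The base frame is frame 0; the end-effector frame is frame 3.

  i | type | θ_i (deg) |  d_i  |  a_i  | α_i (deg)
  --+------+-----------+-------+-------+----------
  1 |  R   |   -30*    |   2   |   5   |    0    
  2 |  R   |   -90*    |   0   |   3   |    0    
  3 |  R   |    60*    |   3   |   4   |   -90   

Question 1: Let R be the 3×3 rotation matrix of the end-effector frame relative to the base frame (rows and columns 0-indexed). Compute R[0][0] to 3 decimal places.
0.500

End-effector x-axis (col 0 of R) = (0.5000,-0.8660,0.0000)
R[0][0] = 0.5000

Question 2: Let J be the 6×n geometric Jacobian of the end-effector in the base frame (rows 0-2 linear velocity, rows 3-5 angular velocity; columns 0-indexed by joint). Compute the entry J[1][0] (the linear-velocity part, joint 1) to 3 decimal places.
axis z_0 = ẑ; lever o_n−o_0 = (4.8301,-8.5622,5.0000)
cross product → J_v[:, 0] = (8.5622,4.8301,-0.0000)
J_ω[:, 0] = z_0
entry J[1][0] = 4.8301

4.830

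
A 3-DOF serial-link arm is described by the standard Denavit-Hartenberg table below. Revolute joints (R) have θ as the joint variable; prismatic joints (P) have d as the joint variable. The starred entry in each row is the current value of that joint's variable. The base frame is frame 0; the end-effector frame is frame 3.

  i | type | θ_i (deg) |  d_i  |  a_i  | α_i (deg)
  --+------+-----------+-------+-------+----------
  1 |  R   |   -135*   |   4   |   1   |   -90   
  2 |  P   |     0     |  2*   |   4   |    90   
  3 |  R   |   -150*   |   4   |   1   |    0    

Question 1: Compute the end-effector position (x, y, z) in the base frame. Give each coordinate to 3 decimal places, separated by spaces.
after link 1: o_1 = (-0.7071, -0.7071, 4.0000)
after link 2: o_2 = (-2.1213, -4.9497, 4.0000)
after link 3: o_3 = (-1.8625, -3.9838, 8.0000)

-1.863 -3.984 8.000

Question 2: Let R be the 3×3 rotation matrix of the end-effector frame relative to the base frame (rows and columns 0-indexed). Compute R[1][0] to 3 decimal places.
0.966

End-effector x-axis (col 0 of R) = (0.2588,0.9659,0.0000)
R[1][0] = 0.9659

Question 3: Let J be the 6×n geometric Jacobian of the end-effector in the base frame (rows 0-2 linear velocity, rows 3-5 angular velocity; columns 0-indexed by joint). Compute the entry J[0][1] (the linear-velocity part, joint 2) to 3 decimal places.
prismatic axis z_1 = (0.7071,-0.7071,0.0000)
J_v[:, 1] = z_1; J_ω[:, 1] = (0,0,0)
entry J[0][1] = 0.7071

0.707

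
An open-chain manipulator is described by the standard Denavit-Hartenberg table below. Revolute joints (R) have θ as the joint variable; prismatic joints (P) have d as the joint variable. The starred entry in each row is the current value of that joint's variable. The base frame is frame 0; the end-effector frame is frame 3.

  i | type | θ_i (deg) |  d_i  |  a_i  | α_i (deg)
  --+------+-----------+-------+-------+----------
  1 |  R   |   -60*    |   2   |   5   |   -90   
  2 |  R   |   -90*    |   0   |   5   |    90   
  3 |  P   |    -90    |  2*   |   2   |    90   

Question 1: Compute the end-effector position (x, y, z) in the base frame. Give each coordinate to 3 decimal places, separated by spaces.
-0.232 -3.598 7.000

after link 1: o_1 = (2.5000, -4.3301, 2.0000)
after link 2: o_2 = (2.5000, -4.3301, 7.0000)
after link 3: o_3 = (-0.2321, -3.5981, 7.0000)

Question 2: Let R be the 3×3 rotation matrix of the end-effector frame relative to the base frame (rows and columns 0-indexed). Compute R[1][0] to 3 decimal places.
End-effector x-axis (col 0 of R) = (-0.8660,-0.5000,0.0000)
R[1][0] = -0.5000

-0.500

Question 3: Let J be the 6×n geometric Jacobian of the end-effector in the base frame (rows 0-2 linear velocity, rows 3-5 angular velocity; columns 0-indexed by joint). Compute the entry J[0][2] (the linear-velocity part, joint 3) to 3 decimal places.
-0.500

prismatic axis z_2 = (-0.5000,0.8660,0.0000)
J_v[:, 2] = z_2; J_ω[:, 2] = (0,0,0)
entry J[0][2] = -0.5000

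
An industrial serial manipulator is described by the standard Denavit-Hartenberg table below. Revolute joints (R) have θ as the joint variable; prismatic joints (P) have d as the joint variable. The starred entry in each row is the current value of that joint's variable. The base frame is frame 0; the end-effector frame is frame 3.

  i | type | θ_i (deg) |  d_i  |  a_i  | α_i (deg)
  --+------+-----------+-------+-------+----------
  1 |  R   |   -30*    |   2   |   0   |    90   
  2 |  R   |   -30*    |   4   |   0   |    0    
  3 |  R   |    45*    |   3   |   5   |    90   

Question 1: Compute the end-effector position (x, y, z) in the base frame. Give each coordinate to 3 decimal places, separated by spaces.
0.683 -8.477 3.294

after link 1: o_1 = (0.0000, 0.0000, 2.0000)
after link 2: o_2 = (-2.0000, -3.4641, 2.0000)
after link 3: o_3 = (0.6826, -8.4770, 3.2941)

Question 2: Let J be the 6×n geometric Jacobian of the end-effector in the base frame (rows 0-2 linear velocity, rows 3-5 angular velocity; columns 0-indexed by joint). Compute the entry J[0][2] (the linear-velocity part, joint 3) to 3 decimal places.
axis z_2 = (-0.5000,-0.8660,0.0000); lever o_n−o_2 = (2.6826,-5.0129,1.2941)
cross product → J_v[:, 2] = (-1.1207,0.6470,4.8296)
J_ω[:, 2] = z_2
entry J[0][2] = -1.1207

-1.121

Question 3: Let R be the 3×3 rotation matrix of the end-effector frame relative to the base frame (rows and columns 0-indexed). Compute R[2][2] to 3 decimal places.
End-effector z-axis (col 2 of R) = (0.2241,-0.1294,-0.9659)
R[2][2] = -0.9659

-0.966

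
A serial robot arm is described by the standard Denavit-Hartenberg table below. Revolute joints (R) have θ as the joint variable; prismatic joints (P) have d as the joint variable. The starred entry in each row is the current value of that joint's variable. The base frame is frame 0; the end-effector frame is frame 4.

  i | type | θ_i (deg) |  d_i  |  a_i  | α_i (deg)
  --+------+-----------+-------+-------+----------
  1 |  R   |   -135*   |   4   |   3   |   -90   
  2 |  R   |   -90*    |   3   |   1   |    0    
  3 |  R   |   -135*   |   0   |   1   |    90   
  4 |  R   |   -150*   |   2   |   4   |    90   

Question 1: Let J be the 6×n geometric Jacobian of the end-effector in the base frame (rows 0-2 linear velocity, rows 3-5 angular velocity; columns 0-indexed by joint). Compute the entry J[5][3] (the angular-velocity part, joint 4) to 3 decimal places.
axis z_3 = (-0.5000,-0.5000,-0.7071); lever o_n−o_3 = (-4.1463,-1.3178,1.0353)
cross product → J_v[:, 3] = (-1.4495,3.4495,-1.4142)
J_ω[:, 3] = z_3
entry J[5][3] = -0.7071

-0.707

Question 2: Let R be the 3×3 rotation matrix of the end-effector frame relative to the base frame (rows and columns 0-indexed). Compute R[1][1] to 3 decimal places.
End-effector y-axis (col 1 of R) = (-0.5000,-0.5000,-0.7071)
R[1][1] = -0.5000

-0.500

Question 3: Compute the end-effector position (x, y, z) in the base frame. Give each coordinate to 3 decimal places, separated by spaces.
-3.646 -5.060 5.328

after link 1: o_1 = (-2.1213, -2.1213, 4.0000)
after link 2: o_2 = (0.0000, -4.2426, 5.0000)
after link 3: o_3 = (0.5000, -3.7426, 4.2929)
after link 4: o_4 = (-3.6463, -5.0605, 5.3282)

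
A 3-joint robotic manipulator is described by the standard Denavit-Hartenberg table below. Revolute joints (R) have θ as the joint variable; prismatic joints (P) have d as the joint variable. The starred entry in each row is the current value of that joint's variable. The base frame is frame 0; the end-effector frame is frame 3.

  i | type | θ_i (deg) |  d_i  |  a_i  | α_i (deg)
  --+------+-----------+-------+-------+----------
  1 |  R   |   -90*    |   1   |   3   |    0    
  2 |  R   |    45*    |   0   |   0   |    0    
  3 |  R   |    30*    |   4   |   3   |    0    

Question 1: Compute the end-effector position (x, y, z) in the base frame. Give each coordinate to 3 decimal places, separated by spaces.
after link 1: o_1 = (0.0000, -3.0000, 1.0000)
after link 2: o_2 = (0.0000, -3.0000, 1.0000)
after link 3: o_3 = (2.8978, -3.7765, 5.0000)

2.898 -3.776 5.000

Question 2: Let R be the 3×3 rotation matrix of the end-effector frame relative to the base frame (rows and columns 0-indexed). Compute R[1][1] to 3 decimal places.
0.966

End-effector y-axis (col 1 of R) = (0.2588,0.9659,0.0000)
R[1][1] = 0.9659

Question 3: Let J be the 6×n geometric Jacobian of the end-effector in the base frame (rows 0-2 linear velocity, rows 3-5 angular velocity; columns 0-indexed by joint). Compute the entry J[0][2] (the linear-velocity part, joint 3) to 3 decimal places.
axis z_2 = (0.0000,0.0000,1.0000); lever o_n−o_2 = (2.8978,-0.7765,4.0000)
cross product → J_v[:, 2] = (0.7765,2.8978,-0.0000)
J_ω[:, 2] = z_2
entry J[0][2] = 0.7765

0.776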